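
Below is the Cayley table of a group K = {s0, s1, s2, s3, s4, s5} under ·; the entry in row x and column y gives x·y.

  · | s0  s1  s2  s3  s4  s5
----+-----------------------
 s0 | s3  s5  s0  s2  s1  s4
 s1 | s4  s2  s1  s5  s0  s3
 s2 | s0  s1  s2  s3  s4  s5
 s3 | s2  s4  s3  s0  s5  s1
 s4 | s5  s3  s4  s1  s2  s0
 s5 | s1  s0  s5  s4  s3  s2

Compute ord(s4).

2

The identity element is s2 (its row matches the header).
s4^1 = s4
s4^2 = s4·s4 = s2
The first power of s4 equal to the identity is s4^2, so ord(s4) = 2.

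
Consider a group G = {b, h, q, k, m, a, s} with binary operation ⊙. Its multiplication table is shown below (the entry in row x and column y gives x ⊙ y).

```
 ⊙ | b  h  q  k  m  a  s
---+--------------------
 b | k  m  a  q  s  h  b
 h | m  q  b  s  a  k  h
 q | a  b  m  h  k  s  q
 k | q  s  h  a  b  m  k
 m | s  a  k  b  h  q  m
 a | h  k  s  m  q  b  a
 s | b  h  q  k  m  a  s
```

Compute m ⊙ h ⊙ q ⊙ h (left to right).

h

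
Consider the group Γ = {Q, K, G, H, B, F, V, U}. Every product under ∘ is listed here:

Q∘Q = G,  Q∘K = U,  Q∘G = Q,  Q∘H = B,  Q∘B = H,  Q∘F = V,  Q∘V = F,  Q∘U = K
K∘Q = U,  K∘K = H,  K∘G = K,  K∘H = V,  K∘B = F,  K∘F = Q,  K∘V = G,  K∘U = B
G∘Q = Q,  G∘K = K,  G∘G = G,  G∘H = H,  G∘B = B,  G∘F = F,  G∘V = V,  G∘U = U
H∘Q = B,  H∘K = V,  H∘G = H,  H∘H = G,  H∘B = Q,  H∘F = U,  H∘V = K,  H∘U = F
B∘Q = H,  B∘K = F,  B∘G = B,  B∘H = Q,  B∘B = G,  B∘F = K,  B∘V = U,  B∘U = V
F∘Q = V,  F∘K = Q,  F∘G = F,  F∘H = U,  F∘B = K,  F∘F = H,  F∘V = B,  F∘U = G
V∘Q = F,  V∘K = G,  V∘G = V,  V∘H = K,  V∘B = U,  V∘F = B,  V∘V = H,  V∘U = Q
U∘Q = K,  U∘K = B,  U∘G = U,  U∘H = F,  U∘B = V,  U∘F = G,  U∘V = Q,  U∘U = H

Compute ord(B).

2

The identity element is G (its row matches the header).
B^1 = B
B^2 = B ∘ B = G
The first power of B equal to the identity is B^2, so ord(B) = 2.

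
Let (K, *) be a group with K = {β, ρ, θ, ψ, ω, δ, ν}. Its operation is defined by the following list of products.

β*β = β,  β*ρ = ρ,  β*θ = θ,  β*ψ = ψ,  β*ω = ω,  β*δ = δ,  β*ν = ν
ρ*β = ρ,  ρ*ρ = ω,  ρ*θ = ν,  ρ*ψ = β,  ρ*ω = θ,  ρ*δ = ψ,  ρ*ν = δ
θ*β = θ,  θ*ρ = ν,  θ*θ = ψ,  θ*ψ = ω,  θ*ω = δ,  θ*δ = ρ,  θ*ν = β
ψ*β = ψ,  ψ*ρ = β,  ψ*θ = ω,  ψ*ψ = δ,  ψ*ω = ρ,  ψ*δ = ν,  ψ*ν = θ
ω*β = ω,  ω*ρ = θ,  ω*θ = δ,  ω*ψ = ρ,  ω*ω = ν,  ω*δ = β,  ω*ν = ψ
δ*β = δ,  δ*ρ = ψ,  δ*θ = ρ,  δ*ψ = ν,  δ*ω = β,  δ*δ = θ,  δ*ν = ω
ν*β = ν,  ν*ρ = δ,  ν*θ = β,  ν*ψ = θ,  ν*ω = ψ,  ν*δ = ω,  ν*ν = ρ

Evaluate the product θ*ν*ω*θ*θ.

θ*ν = β
β*ω = ω
ω*θ = δ
δ*θ = ρ

ρ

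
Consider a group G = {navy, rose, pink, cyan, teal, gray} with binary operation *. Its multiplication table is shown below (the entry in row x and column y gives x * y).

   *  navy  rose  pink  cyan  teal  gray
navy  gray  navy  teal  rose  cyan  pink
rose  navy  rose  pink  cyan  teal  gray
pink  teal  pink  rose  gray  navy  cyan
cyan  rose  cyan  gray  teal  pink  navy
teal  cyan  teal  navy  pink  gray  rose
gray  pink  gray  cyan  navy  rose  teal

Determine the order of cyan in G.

6

The identity element is rose (its row matches the header).
cyan^1 = cyan
cyan^2 = cyan * cyan = teal
cyan^3 = teal * cyan = pink
cyan^4 = pink * cyan = gray
cyan^5 = gray * cyan = navy
cyan^6 = navy * cyan = rose
The first power of cyan equal to the identity is cyan^6, so ord(cyan) = 6.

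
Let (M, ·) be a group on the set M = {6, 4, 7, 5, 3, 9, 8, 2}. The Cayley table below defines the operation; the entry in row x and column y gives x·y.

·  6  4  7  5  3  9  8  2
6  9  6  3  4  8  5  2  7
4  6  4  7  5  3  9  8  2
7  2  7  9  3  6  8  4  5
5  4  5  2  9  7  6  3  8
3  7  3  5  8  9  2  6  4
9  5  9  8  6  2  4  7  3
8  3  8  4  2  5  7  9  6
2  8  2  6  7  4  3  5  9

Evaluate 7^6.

7^1 = 7
7^2 = 7·7 = 9
7^3 = 9·7 = 8
7^4 = 8·7 = 4
7^5 = 4·7 = 7
7^6 = 7·7 = 9

9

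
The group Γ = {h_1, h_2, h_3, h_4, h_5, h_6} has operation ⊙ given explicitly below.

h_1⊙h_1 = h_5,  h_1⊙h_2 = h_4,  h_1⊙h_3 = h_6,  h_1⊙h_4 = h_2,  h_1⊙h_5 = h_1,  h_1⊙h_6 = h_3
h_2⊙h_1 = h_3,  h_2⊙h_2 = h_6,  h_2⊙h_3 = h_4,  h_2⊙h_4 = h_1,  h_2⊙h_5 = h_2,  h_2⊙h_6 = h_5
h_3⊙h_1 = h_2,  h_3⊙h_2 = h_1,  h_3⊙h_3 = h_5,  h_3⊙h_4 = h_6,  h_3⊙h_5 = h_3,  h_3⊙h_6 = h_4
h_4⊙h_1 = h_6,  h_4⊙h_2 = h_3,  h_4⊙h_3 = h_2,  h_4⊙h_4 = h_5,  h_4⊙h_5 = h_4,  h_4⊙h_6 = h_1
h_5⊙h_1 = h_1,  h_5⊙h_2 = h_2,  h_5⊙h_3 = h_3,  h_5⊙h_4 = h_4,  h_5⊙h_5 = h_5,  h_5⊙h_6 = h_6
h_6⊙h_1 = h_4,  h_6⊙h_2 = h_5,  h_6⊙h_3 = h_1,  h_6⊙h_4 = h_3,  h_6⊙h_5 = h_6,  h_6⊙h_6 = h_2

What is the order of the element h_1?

2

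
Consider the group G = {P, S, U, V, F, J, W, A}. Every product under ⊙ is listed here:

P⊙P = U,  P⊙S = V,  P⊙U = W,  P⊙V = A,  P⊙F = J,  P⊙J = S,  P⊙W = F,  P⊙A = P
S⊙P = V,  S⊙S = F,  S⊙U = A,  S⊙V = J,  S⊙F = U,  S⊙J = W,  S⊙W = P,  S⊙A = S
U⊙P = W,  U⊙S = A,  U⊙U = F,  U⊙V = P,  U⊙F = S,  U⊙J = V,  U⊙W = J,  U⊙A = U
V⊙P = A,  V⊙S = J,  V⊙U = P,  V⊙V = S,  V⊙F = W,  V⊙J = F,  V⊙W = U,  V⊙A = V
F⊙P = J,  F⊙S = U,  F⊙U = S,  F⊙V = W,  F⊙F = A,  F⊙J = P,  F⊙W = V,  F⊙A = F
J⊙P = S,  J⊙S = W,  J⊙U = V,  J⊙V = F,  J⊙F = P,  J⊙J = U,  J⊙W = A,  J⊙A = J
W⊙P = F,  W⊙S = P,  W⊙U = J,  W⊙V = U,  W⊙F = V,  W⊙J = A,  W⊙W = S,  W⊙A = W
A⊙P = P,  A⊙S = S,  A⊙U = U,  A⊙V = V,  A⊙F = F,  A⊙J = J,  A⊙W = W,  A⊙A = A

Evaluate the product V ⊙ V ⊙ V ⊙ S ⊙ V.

V ⊙ V = S
S ⊙ V = J
J ⊙ S = W
W ⊙ V = U

U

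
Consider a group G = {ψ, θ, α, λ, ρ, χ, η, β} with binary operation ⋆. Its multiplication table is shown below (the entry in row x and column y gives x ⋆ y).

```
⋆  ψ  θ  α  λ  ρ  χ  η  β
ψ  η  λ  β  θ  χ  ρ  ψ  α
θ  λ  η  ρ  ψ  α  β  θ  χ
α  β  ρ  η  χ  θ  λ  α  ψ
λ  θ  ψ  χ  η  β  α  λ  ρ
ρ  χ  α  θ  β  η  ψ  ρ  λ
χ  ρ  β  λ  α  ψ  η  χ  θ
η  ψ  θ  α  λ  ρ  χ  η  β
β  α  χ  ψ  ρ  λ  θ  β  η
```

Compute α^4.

η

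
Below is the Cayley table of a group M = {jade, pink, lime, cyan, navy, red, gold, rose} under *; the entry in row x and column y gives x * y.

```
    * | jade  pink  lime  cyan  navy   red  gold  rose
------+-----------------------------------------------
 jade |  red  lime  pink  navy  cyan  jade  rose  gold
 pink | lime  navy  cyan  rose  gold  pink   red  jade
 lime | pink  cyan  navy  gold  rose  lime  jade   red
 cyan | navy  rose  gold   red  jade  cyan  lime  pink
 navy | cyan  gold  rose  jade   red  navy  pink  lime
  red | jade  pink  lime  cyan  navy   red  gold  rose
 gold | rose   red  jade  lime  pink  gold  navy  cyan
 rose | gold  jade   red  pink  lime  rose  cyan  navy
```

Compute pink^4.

pink^1 = pink
pink^2 = pink * pink = navy
pink^3 = navy * pink = gold
pink^4 = gold * pink = red

red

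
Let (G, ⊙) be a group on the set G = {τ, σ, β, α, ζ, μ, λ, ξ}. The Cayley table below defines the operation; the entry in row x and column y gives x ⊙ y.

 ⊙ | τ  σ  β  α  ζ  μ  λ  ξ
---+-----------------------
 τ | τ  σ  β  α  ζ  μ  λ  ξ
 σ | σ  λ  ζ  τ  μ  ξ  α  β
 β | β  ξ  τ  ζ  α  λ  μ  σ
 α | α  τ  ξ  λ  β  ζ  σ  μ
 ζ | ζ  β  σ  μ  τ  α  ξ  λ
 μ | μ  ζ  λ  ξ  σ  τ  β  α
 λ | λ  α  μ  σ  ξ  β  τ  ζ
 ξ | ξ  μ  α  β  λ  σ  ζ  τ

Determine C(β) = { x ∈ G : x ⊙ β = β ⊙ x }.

Compare row β with column β entry by entry.
μ ⊙ β = λ = β ⊙ μ, so μ commutes with β.
ζ ⊙ β = σ but β ⊙ ζ = α, so ζ does not.
Collecting the elements that commute with β: C(β) = {β, λ, μ, τ}.

{β, λ, μ, τ}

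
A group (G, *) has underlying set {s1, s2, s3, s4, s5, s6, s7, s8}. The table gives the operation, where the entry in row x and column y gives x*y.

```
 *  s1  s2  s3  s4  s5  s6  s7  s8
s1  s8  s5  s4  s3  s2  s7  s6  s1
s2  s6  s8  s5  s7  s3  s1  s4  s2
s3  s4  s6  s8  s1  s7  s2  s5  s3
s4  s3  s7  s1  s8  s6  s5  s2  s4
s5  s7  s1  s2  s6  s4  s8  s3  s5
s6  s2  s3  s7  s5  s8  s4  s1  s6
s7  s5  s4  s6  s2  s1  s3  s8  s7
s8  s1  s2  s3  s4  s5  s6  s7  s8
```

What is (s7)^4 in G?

s8

s7^1 = s7
s7^2 = s7*s7 = s8
s7^3 = s8*s7 = s7
s7^4 = s7*s7 = s8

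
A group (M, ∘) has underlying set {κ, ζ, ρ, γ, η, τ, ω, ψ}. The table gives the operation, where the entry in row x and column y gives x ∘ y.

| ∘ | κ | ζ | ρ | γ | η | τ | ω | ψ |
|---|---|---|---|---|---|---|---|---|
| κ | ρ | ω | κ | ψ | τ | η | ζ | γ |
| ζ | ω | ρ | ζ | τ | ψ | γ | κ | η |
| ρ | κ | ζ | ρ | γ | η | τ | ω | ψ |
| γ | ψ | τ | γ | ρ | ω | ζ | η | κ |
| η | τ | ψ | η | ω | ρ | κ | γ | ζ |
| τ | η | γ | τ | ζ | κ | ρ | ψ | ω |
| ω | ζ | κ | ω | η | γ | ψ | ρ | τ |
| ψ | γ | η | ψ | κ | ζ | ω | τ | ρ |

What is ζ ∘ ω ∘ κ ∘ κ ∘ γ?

ζ ∘ ω = κ
κ ∘ κ = ρ
ρ ∘ κ = κ
κ ∘ γ = ψ

ψ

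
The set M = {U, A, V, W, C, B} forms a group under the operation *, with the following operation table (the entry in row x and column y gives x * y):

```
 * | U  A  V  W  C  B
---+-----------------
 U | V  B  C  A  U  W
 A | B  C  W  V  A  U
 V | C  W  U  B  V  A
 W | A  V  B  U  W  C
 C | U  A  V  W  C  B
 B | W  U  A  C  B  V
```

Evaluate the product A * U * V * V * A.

A * U = B
B * V = A
A * V = W
W * A = V

V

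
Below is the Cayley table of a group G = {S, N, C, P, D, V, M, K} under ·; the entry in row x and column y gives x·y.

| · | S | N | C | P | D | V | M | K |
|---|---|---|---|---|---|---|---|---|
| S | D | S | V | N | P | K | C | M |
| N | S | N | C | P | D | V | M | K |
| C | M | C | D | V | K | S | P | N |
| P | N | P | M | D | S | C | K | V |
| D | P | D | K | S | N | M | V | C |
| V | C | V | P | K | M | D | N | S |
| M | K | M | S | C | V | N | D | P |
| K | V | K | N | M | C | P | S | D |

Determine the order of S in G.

4

The identity element is N (its row matches the header).
S^1 = S
S^2 = S·S = D
S^3 = D·S = P
S^4 = P·S = N
The first power of S equal to the identity is S^4, so ord(S) = 4.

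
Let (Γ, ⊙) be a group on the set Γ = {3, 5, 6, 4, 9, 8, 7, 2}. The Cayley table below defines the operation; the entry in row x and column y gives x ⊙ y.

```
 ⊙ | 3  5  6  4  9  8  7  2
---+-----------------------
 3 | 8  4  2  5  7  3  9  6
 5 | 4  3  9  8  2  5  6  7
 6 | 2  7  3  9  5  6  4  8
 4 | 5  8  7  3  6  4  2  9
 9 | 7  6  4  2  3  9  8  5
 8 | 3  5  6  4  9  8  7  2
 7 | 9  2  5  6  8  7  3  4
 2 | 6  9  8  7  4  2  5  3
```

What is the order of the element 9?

4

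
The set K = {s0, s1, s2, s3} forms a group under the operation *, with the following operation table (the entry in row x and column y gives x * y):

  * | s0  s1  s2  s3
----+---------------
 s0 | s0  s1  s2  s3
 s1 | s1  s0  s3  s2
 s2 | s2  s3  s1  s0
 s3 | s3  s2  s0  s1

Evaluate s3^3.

s3^1 = s3
s3^2 = s3 * s3 = s1
s3^3 = s1 * s3 = s2

s2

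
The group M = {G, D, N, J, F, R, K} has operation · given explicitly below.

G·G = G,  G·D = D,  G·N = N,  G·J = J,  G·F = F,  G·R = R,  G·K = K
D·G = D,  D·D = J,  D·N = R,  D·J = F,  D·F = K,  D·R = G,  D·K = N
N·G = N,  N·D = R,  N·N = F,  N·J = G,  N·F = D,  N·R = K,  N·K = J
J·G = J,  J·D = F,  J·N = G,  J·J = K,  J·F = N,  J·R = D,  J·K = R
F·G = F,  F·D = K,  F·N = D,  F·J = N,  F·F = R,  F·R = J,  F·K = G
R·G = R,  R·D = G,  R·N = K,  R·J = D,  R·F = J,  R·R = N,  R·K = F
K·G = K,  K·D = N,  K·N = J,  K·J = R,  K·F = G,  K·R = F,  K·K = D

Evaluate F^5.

F^1 = F
F^2 = F·F = R
F^3 = R·F = J
F^4 = J·F = N
F^5 = N·F = D

D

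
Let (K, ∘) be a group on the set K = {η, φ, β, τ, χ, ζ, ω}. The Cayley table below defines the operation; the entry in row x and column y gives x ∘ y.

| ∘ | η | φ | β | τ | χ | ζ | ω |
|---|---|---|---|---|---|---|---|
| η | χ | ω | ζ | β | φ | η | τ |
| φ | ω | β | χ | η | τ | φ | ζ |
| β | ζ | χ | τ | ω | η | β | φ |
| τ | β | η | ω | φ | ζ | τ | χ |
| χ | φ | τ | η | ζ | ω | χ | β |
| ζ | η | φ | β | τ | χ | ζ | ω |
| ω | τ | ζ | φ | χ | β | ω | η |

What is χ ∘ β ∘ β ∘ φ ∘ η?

ω

χ ∘ β = η
η ∘ β = ζ
ζ ∘ φ = φ
φ ∘ η = ω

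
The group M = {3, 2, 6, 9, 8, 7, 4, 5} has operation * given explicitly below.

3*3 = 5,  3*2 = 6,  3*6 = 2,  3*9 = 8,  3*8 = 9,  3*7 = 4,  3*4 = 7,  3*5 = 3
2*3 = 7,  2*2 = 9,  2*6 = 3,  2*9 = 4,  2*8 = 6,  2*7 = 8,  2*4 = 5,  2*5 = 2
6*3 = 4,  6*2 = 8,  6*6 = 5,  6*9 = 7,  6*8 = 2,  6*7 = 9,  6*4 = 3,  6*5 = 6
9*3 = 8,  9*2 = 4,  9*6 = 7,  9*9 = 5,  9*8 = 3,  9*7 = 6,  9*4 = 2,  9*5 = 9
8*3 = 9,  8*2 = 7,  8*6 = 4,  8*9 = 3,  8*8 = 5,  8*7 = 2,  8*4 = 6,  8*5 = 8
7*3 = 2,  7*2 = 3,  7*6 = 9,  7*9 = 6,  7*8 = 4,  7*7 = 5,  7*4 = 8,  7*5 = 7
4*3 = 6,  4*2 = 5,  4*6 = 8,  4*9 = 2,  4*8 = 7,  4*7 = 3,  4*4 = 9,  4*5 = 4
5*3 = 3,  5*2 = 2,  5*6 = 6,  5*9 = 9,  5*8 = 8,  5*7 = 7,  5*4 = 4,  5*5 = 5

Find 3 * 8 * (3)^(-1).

The identity is 5. In row 3, the entry 5 sits in column 3, so 3^(-1) = 3.
3 * 8 = 9
9 * 3 = 8

8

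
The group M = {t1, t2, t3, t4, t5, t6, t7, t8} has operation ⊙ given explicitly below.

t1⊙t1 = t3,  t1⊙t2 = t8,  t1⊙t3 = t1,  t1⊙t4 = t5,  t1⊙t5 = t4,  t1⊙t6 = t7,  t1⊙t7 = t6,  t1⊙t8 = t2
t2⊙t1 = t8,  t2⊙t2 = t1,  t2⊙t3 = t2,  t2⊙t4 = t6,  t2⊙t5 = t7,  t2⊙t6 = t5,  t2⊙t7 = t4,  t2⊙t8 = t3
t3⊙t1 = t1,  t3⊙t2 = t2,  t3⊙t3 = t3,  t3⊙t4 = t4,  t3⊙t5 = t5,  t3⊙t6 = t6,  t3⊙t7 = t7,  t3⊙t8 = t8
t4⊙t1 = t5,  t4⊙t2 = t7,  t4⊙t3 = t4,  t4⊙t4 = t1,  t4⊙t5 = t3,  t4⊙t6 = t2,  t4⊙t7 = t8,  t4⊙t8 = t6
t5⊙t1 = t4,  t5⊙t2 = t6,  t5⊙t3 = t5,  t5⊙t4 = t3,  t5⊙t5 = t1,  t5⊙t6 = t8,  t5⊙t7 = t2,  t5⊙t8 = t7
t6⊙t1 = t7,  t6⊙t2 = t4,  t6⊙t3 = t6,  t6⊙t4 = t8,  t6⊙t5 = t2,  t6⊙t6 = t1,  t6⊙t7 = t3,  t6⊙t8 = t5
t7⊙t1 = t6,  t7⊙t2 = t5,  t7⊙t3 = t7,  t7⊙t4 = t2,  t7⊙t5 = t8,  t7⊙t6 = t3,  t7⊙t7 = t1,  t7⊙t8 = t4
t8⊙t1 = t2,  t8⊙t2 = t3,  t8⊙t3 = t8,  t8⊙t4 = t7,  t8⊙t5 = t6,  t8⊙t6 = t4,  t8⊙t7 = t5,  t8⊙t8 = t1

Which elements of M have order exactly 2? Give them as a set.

Identity is t3. Compute the order of each non-identity element by repeated multiplication:
  t1: t1 → t3  (order 2)
  t2: t2 → t1 → t8 → t3  (order 4)
  t4: t4 → t1 → t5 → t3  (order 4)
  t5: t5 → t1 → t4 → t3  (order 4)
  t6: t6 → t1 → t7 → t3  (order 4)
  t7: t7 → t1 → t6 → t3  (order 4)
  t8: t8 → t1 → t2 → t3  (order 4)
Elements of order 2: {t1}.

{t1}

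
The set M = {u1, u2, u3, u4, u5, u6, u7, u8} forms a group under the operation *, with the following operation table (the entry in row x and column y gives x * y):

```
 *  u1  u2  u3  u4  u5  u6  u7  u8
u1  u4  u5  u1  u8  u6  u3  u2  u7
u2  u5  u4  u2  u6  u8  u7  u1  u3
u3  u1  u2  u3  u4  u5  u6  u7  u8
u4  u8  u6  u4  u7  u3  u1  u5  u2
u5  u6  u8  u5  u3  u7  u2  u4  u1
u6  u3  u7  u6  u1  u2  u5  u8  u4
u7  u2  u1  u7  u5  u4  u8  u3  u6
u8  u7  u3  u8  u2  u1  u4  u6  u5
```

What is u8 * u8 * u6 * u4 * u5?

u2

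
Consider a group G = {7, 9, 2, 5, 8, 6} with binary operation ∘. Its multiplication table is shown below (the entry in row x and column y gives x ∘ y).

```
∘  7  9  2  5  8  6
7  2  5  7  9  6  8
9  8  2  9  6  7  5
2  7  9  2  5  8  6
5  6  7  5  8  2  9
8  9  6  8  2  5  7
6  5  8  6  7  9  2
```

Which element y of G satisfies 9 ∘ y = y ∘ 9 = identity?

First locate the identity: row 2 matches the header, so 2 is the identity.
Scan row 9 for 2: 9 ∘ 9 = 2. Hence 9^(-1) = 9.

9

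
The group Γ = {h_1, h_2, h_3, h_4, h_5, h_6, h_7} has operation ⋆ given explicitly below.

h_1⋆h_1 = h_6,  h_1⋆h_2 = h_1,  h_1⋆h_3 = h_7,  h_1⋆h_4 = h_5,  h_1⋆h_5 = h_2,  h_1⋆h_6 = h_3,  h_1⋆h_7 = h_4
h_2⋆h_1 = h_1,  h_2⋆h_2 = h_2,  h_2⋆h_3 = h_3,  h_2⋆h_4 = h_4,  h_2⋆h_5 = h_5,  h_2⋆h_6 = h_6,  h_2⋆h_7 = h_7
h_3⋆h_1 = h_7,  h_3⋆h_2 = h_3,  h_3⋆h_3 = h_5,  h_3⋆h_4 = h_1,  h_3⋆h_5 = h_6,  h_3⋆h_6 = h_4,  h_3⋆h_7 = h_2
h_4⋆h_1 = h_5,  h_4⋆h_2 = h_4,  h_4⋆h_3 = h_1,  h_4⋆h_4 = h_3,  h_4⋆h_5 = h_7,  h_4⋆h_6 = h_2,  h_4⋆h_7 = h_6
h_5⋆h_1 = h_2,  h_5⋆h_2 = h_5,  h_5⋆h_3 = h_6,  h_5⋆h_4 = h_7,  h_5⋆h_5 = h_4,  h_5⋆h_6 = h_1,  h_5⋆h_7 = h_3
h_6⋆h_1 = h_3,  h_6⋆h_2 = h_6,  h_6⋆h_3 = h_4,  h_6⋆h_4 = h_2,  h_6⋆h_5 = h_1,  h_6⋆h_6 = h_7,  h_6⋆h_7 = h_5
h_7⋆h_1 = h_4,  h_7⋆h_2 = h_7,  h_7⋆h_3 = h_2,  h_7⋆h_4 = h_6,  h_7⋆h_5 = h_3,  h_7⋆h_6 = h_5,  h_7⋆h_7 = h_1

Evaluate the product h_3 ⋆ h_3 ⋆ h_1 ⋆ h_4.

h_4

h_3 ⋆ h_3 = h_5
h_5 ⋆ h_1 = h_2
h_2 ⋆ h_4 = h_4
(Structurally, Γ here is isomorphic to the cyclic group Z_7.)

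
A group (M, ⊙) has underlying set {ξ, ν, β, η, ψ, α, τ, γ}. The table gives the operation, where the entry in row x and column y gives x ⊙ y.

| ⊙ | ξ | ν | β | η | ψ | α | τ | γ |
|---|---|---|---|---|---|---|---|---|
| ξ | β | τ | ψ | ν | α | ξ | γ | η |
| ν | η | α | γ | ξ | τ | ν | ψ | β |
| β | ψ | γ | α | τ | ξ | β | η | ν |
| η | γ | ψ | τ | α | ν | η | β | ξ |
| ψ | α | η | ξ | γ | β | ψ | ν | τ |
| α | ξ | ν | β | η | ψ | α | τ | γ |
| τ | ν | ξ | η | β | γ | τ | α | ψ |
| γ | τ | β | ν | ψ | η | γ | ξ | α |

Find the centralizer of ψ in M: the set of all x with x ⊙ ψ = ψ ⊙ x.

Compare row ψ with column ψ entry by entry.
ξ ⊙ ψ = α = ψ ⊙ ξ, so ξ commutes with ψ.
η ⊙ ψ = ν but ψ ⊙ η = γ, so η does not.
Collecting the elements that commute with ψ: C(ψ) = {α, β, ξ, ψ}.

{α, β, ξ, ψ}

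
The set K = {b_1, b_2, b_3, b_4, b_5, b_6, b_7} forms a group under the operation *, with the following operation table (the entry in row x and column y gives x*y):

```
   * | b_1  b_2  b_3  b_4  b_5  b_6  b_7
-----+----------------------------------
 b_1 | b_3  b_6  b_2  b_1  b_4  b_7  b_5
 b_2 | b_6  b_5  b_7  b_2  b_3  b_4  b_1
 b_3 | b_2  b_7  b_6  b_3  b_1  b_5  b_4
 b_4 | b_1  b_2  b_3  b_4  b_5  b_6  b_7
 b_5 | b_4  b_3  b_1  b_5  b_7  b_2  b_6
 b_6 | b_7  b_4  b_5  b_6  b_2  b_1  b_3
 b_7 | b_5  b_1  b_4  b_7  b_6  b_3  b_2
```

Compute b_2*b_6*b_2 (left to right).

b_2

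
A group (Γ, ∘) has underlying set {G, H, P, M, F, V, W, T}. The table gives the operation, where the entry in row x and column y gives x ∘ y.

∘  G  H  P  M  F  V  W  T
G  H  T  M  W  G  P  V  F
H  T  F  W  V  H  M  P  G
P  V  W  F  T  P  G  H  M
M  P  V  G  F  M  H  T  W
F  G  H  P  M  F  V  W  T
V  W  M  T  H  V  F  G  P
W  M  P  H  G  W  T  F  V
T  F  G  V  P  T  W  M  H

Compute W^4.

W^1 = W
W^2 = W ∘ W = F
W^3 = F ∘ W = W
W^4 = W ∘ W = F

F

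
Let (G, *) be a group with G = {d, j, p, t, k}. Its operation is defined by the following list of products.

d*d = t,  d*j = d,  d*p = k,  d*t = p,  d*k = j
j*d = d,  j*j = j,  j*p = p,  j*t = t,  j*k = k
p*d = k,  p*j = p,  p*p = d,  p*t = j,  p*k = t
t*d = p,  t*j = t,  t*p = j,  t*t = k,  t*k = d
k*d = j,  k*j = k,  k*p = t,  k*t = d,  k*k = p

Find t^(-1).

First locate the identity: row j matches the header, so j is the identity.
Scan row t for j: t * p = j. Hence t^(-1) = p.

p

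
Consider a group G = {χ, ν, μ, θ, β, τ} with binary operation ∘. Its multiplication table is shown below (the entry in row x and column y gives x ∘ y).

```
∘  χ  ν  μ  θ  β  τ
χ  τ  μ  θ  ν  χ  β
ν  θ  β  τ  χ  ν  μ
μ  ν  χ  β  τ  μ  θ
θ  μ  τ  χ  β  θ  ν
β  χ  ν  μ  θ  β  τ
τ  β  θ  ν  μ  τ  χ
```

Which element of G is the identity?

β

The identity e satisfies e ∘ x = x for all x, so its row in the table reproduces the column headers.
Row β reads: χ, ν, μ, θ, β, τ — exactly the header order. So β is the identity.
(Structurally, G here is isomorphic to the symmetric group S_3.)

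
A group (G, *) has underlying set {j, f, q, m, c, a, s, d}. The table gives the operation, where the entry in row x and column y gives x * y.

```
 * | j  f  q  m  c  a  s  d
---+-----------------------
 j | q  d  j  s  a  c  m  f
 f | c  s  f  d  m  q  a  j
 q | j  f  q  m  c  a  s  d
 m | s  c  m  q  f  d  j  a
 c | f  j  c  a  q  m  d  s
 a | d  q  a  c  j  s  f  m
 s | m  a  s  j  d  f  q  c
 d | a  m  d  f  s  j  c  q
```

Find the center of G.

An element z is central iff its row equals its column in the table.
For d: d * f = m ≠ j = f * d, so d ∉ Z.
Checking each element this way leaves Z(G) = {q, s}.

{q, s}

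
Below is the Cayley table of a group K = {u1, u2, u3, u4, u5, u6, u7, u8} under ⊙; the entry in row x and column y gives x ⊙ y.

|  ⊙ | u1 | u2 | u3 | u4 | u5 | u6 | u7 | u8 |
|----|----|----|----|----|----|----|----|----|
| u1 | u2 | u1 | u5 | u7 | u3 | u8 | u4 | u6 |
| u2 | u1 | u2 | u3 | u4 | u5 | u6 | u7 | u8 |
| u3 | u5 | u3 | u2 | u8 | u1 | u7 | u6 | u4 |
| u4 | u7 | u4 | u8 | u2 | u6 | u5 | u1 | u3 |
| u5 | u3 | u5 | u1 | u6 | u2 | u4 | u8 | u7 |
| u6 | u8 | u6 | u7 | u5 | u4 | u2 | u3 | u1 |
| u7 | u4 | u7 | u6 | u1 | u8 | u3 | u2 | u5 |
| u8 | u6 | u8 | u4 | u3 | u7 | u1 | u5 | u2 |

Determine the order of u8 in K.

The identity element is u2 (its row matches the header).
u8^1 = u8
u8^2 = u8 ⊙ u8 = u2
The first power of u8 equal to the identity is u8^2, so ord(u8) = 2.

2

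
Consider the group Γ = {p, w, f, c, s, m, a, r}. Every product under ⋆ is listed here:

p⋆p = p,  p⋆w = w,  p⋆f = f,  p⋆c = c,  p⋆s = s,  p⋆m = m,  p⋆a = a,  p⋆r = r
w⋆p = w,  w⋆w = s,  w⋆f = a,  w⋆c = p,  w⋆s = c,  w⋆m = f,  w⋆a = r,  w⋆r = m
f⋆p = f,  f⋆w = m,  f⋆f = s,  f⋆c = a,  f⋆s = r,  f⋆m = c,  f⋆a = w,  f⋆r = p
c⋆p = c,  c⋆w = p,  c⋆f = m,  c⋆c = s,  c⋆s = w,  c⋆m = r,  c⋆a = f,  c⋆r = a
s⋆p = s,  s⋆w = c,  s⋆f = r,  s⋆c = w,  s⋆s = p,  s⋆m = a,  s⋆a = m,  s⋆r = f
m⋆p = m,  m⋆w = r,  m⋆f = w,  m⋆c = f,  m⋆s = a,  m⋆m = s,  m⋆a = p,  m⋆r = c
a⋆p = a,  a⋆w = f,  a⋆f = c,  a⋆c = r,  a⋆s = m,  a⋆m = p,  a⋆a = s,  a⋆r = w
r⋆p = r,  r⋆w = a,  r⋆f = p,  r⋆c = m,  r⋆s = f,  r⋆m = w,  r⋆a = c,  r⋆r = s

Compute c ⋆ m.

r

Read row c, column m: c ⋆ m = r.
(Structurally, Γ here is isomorphic to the quaternion group Q_8.)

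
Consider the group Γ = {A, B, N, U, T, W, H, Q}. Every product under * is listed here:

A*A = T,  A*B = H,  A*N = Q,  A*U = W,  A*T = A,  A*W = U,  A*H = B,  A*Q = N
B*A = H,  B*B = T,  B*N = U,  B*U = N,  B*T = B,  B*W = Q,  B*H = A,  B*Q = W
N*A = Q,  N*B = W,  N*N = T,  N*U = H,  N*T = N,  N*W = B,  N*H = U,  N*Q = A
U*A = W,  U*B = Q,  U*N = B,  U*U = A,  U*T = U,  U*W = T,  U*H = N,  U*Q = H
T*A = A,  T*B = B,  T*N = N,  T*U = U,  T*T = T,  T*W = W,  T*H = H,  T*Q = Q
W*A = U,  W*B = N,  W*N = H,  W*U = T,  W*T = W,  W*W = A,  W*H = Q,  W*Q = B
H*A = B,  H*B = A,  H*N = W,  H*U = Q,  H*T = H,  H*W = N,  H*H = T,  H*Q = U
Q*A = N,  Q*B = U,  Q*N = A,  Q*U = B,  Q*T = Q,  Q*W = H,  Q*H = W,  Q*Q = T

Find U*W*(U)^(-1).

The identity is T. In row U, the entry T sits in column W, so U^(-1) = W.
U*W = T
T*W = W

W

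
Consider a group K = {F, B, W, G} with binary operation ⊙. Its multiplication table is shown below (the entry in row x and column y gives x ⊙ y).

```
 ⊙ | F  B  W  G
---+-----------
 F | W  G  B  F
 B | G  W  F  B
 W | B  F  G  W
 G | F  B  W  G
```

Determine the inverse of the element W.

First locate the identity: row G matches the header, so G is the identity.
Scan row W for G: W ⊙ W = G. Hence W^(-1) = W.

W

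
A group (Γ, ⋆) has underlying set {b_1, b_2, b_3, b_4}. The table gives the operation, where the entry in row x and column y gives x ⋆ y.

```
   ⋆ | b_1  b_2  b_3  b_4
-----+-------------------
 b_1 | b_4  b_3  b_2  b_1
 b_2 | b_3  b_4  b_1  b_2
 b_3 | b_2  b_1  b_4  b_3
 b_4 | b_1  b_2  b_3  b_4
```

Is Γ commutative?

Yes

Check whether the table is symmetric across its main diagonal.
Every entry (row x, col y) equals the entry (row y, col x), so Γ is abelian.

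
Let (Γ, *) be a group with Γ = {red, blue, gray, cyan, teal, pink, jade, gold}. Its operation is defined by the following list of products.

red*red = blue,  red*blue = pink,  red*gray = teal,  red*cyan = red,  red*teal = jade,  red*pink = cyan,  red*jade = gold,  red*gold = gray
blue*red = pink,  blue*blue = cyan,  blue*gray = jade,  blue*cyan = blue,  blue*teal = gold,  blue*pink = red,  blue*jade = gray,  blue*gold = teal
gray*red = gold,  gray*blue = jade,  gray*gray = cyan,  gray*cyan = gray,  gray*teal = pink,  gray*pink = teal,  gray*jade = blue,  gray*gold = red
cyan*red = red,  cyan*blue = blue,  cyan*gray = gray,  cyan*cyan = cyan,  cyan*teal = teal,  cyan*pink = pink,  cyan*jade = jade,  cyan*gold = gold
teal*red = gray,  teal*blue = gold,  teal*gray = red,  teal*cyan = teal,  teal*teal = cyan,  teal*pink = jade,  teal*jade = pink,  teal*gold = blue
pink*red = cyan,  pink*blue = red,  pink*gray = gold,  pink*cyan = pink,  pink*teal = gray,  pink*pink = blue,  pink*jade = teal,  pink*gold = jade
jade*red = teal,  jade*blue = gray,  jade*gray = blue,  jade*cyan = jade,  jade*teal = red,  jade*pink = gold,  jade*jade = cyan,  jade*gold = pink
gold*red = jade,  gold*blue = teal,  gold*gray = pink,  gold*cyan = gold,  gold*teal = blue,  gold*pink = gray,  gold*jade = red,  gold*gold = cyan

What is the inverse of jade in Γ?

jade

First locate the identity: row cyan matches the header, so cyan is the identity.
Scan row jade for cyan: jade * jade = cyan. Hence jade^(-1) = jade.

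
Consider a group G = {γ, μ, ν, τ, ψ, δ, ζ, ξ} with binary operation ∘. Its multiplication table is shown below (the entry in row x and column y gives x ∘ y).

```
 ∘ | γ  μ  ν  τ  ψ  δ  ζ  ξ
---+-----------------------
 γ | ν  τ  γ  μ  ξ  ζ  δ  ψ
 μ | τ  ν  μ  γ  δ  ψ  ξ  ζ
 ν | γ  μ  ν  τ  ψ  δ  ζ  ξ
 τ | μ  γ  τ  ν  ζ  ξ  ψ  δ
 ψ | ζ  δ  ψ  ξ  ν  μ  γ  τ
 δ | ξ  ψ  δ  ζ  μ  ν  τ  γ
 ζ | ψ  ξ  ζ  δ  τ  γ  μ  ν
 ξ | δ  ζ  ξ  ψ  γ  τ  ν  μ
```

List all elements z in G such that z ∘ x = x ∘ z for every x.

{μ, ν}

An element z is central iff its row equals its column in the table.
For ψ: ψ ∘ ξ = τ ≠ γ = ξ ∘ ψ, so ψ ∉ Z.
Checking each element this way leaves Z(G) = {μ, ν}.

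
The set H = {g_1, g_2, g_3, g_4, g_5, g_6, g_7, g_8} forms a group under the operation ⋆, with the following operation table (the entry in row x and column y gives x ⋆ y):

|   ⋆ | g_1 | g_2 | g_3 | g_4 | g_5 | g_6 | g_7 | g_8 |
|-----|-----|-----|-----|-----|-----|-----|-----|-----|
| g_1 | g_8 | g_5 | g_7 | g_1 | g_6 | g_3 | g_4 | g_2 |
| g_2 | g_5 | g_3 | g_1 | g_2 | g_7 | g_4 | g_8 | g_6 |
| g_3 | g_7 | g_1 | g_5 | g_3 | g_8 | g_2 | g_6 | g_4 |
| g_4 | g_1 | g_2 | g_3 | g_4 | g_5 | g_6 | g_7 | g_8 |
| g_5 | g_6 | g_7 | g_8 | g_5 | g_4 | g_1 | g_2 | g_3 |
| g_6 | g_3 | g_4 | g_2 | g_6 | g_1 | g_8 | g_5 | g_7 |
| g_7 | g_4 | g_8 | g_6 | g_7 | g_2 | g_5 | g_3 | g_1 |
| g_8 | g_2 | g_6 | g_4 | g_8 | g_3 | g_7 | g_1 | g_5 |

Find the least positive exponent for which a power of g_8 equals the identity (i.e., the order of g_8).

The identity element is g_4 (its row matches the header).
g_8^1 = g_8
g_8^2 = g_8 ⋆ g_8 = g_5
g_8^3 = g_5 ⋆ g_8 = g_3
g_8^4 = g_3 ⋆ g_8 = g_4
The first power of g_8 equal to the identity is g_8^4, so ord(g_8) = 4.

4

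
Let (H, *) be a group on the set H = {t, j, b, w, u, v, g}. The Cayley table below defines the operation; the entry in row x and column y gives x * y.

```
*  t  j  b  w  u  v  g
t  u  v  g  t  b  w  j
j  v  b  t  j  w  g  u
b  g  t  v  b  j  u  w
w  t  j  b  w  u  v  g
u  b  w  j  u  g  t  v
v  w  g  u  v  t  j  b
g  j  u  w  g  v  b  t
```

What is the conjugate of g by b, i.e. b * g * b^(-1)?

g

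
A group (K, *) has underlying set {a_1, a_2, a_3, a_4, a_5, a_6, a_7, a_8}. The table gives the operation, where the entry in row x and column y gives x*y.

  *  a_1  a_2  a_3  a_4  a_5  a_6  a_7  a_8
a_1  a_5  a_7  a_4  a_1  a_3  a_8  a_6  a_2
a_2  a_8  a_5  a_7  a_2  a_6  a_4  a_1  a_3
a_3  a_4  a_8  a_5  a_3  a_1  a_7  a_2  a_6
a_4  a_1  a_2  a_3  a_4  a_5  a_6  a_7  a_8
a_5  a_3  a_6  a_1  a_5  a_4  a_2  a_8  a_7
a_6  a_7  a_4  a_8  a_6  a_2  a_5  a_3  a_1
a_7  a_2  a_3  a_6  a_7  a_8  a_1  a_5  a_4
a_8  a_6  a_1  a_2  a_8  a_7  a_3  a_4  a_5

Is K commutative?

No

a_7*a_3 = a_6 but a_3*a_7 = a_2.
Since a_7 and a_3 do not commute, K is not abelian.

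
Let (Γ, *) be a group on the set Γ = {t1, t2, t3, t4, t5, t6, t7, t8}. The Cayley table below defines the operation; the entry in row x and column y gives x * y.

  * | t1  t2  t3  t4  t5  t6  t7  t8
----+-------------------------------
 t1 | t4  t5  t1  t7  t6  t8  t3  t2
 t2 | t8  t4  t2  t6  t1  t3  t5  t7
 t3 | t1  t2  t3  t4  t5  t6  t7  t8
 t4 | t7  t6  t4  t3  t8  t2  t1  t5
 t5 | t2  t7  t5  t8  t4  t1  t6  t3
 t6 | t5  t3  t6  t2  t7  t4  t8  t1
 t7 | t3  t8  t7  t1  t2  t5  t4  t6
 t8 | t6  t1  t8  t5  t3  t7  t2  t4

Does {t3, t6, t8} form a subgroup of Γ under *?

t6 * t6 = t4, which is not in {t3, t6, t8}.
The subset is not closed under *, so it is not a subgroup.
(Structurally, Γ here is isomorphic to the quaternion group Q_8.)

No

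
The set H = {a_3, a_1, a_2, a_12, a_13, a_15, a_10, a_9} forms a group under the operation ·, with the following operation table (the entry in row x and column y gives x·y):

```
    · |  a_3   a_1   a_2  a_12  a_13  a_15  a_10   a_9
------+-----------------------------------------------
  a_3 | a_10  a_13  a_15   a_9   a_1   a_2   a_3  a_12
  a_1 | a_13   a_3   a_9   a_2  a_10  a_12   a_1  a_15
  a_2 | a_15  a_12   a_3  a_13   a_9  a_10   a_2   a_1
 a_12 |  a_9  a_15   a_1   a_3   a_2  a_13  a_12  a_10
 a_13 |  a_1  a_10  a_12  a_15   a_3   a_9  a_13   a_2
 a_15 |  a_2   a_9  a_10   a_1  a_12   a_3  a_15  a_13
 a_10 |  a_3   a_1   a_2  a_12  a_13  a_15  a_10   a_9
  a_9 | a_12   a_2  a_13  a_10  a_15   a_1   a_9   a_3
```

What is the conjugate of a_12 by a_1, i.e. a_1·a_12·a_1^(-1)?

The identity is a_10. In row a_1, the entry a_10 sits in column a_13, so a_1^(-1) = a_13.
a_1·a_12 = a_2
a_2·a_13 = a_9

a_9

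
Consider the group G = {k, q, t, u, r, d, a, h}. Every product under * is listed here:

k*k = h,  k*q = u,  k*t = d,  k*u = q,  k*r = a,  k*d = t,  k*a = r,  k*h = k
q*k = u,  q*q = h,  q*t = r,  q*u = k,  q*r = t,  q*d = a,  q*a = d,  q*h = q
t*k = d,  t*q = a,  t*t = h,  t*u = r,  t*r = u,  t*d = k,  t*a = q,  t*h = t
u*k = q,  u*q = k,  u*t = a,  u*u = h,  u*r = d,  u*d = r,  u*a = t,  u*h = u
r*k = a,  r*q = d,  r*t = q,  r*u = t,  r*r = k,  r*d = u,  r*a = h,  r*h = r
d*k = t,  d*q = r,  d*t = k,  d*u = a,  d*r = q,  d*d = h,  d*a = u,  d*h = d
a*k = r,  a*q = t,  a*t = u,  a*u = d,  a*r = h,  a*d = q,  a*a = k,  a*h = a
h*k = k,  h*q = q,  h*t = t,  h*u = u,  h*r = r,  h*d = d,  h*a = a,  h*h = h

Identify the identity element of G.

The identity e satisfies e * x = x for all x, so its row in the table reproduces the column headers.
Row h reads: k, q, t, u, r, d, a, h — exactly the header order. So h is the identity.

h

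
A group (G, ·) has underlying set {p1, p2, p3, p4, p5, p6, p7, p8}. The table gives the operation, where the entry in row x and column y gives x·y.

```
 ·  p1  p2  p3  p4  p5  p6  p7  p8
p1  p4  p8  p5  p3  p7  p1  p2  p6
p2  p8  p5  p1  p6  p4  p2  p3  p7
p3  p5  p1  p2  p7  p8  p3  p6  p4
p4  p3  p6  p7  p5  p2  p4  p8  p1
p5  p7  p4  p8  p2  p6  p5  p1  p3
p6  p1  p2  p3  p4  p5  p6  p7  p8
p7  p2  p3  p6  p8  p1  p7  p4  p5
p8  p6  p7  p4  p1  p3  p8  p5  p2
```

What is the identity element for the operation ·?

p6

The identity e satisfies e·x = x for all x, so its row in the table reproduces the column headers.
Row p6 reads: p1, p2, p3, p4, p5, p6, p7, p8 — exactly the header order. So p6 is the identity.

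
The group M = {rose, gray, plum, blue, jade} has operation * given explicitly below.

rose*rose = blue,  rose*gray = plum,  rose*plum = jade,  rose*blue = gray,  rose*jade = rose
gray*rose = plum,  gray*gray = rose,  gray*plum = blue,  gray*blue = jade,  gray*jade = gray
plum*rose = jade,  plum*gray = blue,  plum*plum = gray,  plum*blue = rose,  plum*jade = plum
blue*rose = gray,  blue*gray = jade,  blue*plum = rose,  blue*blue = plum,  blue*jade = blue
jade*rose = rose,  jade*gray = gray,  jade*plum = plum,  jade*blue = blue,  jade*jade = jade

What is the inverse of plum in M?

First locate the identity: row jade matches the header, so jade is the identity.
Scan row plum for jade: plum * rose = jade. Hence plum^(-1) = rose.
(Structurally, M here is isomorphic to the cyclic group Z_5.)

rose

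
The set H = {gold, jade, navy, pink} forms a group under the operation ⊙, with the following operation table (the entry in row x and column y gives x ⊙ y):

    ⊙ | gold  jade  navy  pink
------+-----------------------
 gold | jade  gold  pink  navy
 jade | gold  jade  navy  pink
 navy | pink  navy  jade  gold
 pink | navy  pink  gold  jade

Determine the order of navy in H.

2

The identity element is jade (its row matches the header).
navy^1 = navy
navy^2 = navy ⊙ navy = jade
The first power of navy equal to the identity is navy^2, so ord(navy) = 2.
(Structurally, H here is isomorphic to the Klein four-group V_4.)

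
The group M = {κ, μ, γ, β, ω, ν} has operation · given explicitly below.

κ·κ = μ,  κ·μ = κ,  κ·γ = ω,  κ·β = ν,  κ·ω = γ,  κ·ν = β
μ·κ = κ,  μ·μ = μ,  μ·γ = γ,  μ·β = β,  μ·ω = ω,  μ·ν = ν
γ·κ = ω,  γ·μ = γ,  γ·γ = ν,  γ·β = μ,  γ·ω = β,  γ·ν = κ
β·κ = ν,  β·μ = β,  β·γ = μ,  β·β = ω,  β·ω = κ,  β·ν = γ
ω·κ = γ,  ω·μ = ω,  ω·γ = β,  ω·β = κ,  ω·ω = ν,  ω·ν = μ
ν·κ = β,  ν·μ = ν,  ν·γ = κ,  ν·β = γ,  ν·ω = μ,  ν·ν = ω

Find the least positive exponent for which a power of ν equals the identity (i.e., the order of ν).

3

The identity element is μ (its row matches the header).
ν^1 = ν
ν^2 = ν·ν = ω
ν^3 = ω·ν = μ
The first power of ν equal to the identity is ν^3, so ord(ν) = 3.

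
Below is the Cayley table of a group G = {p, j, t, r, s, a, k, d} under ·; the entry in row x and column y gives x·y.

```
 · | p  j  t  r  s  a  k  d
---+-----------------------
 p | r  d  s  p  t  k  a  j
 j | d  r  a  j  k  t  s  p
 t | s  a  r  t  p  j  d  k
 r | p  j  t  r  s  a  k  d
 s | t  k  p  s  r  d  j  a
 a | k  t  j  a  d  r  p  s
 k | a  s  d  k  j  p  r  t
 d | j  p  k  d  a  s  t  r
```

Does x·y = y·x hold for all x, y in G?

Check whether the table is symmetric across its main diagonal.
Every entry (row x, col y) equals the entry (row y, col x), so G is abelian.
(In fact G ≅ the elementary abelian group (Z_2)^3.)

Yes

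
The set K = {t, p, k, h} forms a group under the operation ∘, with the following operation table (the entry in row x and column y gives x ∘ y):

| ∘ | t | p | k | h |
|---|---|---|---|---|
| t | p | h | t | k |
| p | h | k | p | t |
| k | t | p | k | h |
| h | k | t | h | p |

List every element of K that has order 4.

{h, t}

Identity is k. Compute the order of each non-identity element by repeated multiplication:
  t: t → p → h → k  (order 4)
  p: p → k  (order 2)
  h: h → p → t → k  (order 4)
Elements of order 4: {h, t}.
(Structurally, K here is isomorphic to the cyclic group Z_4.)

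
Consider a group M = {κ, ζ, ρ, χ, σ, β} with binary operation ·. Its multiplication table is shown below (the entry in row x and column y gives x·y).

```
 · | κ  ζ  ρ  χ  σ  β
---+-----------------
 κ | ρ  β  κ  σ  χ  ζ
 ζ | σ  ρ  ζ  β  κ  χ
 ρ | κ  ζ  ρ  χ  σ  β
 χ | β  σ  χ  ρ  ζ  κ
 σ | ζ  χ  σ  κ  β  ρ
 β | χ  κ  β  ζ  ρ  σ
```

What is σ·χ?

Read row σ, column χ: σ·χ = κ.

κ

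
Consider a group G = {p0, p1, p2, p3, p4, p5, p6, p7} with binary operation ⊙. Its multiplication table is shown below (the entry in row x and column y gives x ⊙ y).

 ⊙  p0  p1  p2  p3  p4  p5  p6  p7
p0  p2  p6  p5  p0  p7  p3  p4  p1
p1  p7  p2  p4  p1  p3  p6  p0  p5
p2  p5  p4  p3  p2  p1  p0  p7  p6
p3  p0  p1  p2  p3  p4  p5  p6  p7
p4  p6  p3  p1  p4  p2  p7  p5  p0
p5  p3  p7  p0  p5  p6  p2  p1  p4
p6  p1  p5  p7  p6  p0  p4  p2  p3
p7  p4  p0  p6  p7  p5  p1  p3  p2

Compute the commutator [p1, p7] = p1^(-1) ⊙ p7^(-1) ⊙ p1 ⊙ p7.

p2

Identity is p3; from the table p1^(-1) = p4 and p7^(-1) = p6.
p4 ⊙ p6 = p5
p5 ⊙ p1 = p7
p7 ⊙ p7 = p2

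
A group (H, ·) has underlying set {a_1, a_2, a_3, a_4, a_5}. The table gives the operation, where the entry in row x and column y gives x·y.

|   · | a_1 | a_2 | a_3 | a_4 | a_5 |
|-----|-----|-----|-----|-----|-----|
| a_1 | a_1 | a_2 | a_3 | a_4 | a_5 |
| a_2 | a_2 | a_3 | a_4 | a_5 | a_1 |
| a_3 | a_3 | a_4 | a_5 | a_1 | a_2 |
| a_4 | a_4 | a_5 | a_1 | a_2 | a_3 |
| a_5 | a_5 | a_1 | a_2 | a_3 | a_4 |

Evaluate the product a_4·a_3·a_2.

a_4·a_3 = a_1
a_1·a_2 = a_2

a_2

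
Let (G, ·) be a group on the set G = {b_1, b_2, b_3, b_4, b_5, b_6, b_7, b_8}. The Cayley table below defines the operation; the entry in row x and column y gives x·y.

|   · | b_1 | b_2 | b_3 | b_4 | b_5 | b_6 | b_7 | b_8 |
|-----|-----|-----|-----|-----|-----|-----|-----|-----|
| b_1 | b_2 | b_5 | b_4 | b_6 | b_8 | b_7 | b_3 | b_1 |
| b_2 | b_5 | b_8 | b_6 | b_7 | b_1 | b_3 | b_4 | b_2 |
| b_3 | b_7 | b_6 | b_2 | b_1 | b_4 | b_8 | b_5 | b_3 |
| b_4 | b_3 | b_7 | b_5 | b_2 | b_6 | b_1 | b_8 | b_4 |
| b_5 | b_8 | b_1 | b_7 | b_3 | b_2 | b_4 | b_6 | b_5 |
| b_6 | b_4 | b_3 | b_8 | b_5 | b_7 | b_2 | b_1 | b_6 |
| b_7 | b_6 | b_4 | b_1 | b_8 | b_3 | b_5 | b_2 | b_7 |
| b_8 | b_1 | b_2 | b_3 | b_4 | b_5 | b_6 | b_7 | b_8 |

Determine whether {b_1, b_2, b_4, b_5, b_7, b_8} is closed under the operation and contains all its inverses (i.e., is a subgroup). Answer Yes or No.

No

b_5·b_4 = b_3, which is not in {b_1, b_2, b_4, b_5, b_7, b_8}.
The subset is not closed under ·, so it is not a subgroup.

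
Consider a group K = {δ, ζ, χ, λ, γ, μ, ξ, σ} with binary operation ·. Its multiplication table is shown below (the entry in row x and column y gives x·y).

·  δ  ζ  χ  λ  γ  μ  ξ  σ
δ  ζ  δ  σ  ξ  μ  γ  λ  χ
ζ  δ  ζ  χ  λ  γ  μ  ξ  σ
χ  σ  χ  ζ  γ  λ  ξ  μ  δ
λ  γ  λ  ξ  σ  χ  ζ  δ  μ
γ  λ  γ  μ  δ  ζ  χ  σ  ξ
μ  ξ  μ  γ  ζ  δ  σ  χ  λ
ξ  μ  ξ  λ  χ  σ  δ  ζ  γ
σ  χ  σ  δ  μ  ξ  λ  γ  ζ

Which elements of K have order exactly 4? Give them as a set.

{λ, μ}

Identity is ζ. Compute the order of each non-identity element by repeated multiplication:
  δ: δ → ζ  (order 2)
  χ: χ → ζ  (order 2)
  λ: λ → σ → μ → ζ  (order 4)
  γ: γ → ζ  (order 2)
  μ: μ → σ → λ → ζ  (order 4)
  ξ: ξ → ζ  (order 2)
  σ: σ → ζ  (order 2)
Elements of order 4: {λ, μ}.
(Structurally, K here is isomorphic to the dihedral group D_4.)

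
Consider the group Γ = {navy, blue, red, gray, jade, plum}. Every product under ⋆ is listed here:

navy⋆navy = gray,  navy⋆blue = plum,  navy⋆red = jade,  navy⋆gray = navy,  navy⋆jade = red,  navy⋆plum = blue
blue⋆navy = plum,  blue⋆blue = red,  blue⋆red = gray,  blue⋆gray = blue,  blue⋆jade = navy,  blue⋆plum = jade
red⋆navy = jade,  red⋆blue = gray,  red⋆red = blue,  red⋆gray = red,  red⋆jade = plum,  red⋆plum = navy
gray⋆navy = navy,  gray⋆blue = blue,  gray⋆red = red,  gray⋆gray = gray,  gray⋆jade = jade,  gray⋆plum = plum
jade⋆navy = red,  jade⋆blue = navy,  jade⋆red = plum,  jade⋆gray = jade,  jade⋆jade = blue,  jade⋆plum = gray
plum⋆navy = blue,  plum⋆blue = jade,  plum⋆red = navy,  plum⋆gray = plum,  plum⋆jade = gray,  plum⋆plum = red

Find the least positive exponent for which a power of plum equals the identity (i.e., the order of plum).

The identity element is gray (its row matches the header).
plum^1 = plum
plum^2 = plum ⋆ plum = red
plum^3 = red ⋆ plum = navy
plum^4 = navy ⋆ plum = blue
plum^5 = blue ⋆ plum = jade
plum^6 = jade ⋆ plum = gray
The first power of plum equal to the identity is plum^6, so ord(plum) = 6.

6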